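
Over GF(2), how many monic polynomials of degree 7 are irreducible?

18

The number of monic irreducibles of degree 7 over GF(2) is (1/7)·Σ_{d∣7} μ(7/d) 2^d.
Divisors of 7: 1, 7; μ(7/d) for each: -1, 1.
Σ = − 2^1 + 2^7 = 126.
N = 126/7 = 18.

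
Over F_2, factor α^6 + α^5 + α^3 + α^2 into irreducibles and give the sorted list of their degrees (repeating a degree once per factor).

Write h(α) = α^6 + α^5 + α^3 + α^2.
Roots in F_2: h(0) = 0 → root; h(1) = 0 → root.
Linear factors from roots: (α), (α + 1).
Complete factorization: h(α) = (α)^2·(α + 1)^2·(α^2 + α + 1).
Factor degrees with multiplicity: 1 + 1 + 1 + 1 + 2 = 6.

1, 1, 1, 1, 2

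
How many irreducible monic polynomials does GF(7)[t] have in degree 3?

x^(7^3) − x is the product of all monic irreducibles of degree dividing 3; Möbius inversion gives N = (1/3) Σ μ(3/d)·7^d.
Divisors of 3: 1, 3; μ(3/d) for each: -1, 1.
Σ = − 7^1 + 7^3 = 336.
N = 336/3 = 112.

112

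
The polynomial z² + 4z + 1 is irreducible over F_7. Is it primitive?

No

Write f(z) = z² + 4z + 1.
|GF(7^2)^×| = 7^2 − 1 = 48. Prime factorization: 48 = 2^4·3.
f is primitive ⇔ z has order 48 in GF(7)[z]/(f), i.e. z^(48/q) ≠ 1 for each prime q | 48.
z^(24) mod f = 1
z^(16) mod f = 1
Since z^(24) = 1, the order of z divides 24 < 48; not primitive.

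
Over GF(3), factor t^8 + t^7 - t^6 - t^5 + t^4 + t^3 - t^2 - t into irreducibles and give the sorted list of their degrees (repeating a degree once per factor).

Write f(t) = t^8 + t^7 - t^6 - t^5 + t^4 + t^3 - t^2 - t.
Roots in GF(3): f(0) = 0 → root; f(1) = 0 → root; f(2) = 0 → root.
Linear factors from roots: (t), (t - 1), (t + 1).
Complete factorization: f(t) = (t)·(t - 1)·(t + 1)^2·(t^2 + t - 1)·(t^2 - t - 1).
Factor degrees with multiplicity: 1 + 1 + 1 + 1 + 2 + 2 = 8.

1, 1, 1, 1, 2, 2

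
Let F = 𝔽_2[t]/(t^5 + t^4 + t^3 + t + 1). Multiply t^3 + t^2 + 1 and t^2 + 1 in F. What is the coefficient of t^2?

0

Multiply in 𝔽_2[t]: (t^3 + t^2 + 1)·(t^2 + 1) = t^5 + t^4 + t^3 + 1.
Reduce using t^5 ≡ t^4 + t^3 + t + 1 (mod t^5 + t^4 + t^3 + t + 1).
Reduced: t.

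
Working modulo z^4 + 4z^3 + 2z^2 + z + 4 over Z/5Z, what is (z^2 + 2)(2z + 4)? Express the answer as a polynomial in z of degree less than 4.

2z^3 + 4z^2 + 4z + 3

Multiply in Z/5Z[z]: (z^2 + 2)·(2z + 4) = 2z^3 + 4z^2 + 4z + 3.
Reduced: 2z^3 + 4z^2 + 4z + 3.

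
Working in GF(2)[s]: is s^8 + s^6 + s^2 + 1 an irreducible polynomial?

Write P(s) = s^8 + s^6 + s^2 + 1.
Check for roots in GF(2): P(0) = 1; P(1) = 0 → root.
P(1) = 0, so (s − 1) divides P(s); P is reducible.

No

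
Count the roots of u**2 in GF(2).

1

Write g(u) = u**2.
Evaluate at each of the 2 elements of GF(2):
g(0) = 0 → root; g(1) = 1.
Roots: {0}.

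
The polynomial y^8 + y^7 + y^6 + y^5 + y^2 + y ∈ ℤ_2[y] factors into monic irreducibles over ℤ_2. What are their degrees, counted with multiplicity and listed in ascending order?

1, 1, 3, 3

Write f(y) = y^8 + y^7 + y^6 + y^5 + y^2 + y.
Roots in ℤ_2: f(0) = 0 → root; f(1) = 0 → root.
Linear factors from roots: (y), (y + 1).
Complete factorization: f(y) = (y)·(y + 1)·(y^3 + y^2 + 1)^2.
Factor degrees with multiplicity: 1 + 1 + 3 + 3 = 8.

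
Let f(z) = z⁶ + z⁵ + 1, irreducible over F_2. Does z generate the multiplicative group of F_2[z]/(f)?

Yes

|GF(2^6)^×| = 2^6 − 1 = 63. Prime factorization: 63 = 3^2·7.
f is primitive ⇔ z has order 63 in GF(2)[z]/(f), i.e. z^(63/q) ≠ 1 for each prime q | 63.
z^(21) mod f = z⁵ + z⁴ + z³ + 1.
z^(9) mod f = z⁵ + z³ + z² + z + 1.
None equal 1, so z has full order 63; f is primitive.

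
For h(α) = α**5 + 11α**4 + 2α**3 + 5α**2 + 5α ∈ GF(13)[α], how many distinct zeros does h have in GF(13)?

Evaluate at each of the 13 elements of GF(13):
h(0) = 0 → root; h(1) = 11; h(2) = 7; h(3) = 0 → root; h(4) = 12; h(5) = 0 → root; h(6) = 2; h(7) = 10; h(8) = 12; h(9) = 8; h(10) = 0 → root; h(11) = 8; h(12) = 8.
Roots: {0, 3, 5, 10}.

4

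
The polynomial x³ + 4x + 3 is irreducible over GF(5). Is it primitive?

Write f(x) = x³ + 4x + 3.
|GF(5^3)^×| = 5^3 − 1 = 124. Prime factorization: 124 = 2^2·31.
f is primitive ⇔ x has order 124 in GF(5)[x]/(f), i.e. x^(124/q) ≠ 1 for each prime q | 124.
x^(62) mod f = 4.
x^(4) mod f = x² + 2x.
None equal 1, so x has full order 124; f is primitive.

Yes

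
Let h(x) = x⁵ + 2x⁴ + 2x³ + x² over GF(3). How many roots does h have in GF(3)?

3

Evaluate at each of the 3 elements of GF(3):
h(0) = 0 → root; h(1) = 0 → root; h(2) = 0 → root.
Roots: {0, 1, 2}.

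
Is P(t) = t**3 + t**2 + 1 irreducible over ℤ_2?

Check for roots in ℤ_2: P(0) = 1; P(1) = 1.
No roots. A degree-3 polynomial over a field with no linear factor is irreducible.

Yes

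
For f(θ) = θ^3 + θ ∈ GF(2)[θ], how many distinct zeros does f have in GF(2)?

Evaluate at each of the 2 elements of GF(2):
f(0) = 0 → root; f(1) = 0 → root.
Roots: {0, 1}.

2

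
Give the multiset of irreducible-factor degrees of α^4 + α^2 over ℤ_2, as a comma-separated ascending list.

Write h(α) = α^4 + α^2.
Roots in ℤ_2: h(0) = 0 → root; h(1) = 0 → root.
Linear factors from roots: (α), (α + 1).
Complete factorization: h(α) = (α)^2·(α + 1)^2.
Factor degrees with multiplicity: 1 + 1 + 1 + 1 = 4.

1, 1, 1, 1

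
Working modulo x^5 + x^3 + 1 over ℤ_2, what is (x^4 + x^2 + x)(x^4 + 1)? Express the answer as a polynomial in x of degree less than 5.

x^4 + x^2 + x + 1

Multiply in ℤ_2[x]: (x^4 + x^2 + x)·(x^4 + 1) = x^8 + x^6 + x^5 + x^4 + x^2 + x.
Reduce using x^5 ≡ x^3 + 1 (mod x^5 + x^3 + 1).
Reduced: x^4 + x^2 + x + 1.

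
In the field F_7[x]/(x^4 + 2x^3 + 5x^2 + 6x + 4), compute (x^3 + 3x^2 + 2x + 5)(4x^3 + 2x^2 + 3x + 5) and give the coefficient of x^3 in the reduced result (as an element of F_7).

Multiply in F_7[x]: (x^3 + 3x^2 + 2x + 5)·(4x^3 + 2x^2 + 3x + 5) = 4x^6 + 3x^4 + 3x^3 + 3x^2 + 4x + 4.
Reduce using x^4 ≡ 5x^3 + 2x^2 + x + 3 (mod x^4 + 2x^3 + 5x^2 + 6x + 4).
Reduced: 5x^2 + 1.

0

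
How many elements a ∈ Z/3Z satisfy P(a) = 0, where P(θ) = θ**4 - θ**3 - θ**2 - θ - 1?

1

Evaluate at each of the 3 elements of Z/3Z:
P(0) = 2; P(1) = 0 → root; P(2) = 1.
Roots: {1}.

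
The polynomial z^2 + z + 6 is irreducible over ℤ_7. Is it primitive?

Write f(z) = z^2 + z + 6.
|GF(7^2)^×| = 7^2 − 1 = 48. Prime factorization: 48 = 2^4·3.
f is primitive ⇔ z has order 48 in GF(7)[z]/(f), i.e. z^(48/q) ≠ 1 for each prime q | 48.
z^(24) mod f = 6.
z^(16) mod f = 1
Since z^(16) = 1, the order of z divides 16 < 48; not primitive.

No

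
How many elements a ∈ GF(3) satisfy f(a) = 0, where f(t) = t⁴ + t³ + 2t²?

Evaluate at each of the 3 elements of GF(3):
f(0) = 0 → root; f(1) = 1; f(2) = 2.
Roots: {0}.

1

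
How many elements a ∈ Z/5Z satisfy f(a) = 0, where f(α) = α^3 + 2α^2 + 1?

Evaluate at each of the 5 elements of Z/5Z:
f(0) = 1; f(1) = 4; f(2) = 2; f(3) = 1; f(4) = 2.
No element is a root.

0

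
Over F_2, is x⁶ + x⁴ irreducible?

Write h(x) = x⁶ + x⁴.
Check for roots in F_2: h(0) = 0 → root; h(1) = 0 → root.
h(0) = 0, so (x) divides h(x); h is reducible.

No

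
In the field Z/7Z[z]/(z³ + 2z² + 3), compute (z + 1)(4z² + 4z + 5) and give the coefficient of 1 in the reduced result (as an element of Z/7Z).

0

Multiply in Z/7Z[z]: (z + 1)·(4z² + 4z + 5) = 4z³ + z² + 2z + 5.
Reduce using z³ ≡ 5z² + 4 (mod z³ + 2z² + 3).
Reduced: 2z.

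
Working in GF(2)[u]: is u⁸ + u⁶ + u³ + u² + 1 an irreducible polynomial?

Write h(u) = u⁸ + u⁶ + u³ + u² + 1.
Check for roots in GF(2): h(0) = 1; h(1) = 1.
No roots, so no linear factors.
Monic irreducibles of degree 2 over GF(2): u² + u + 1.
None of them divide h (all give nonzero remainder).
Monic irreducibles of degree 3 over GF(2): u³ + u + 1, u³ + u² + 1.
None of them divide h (all give nonzero remainder).
Monic irreducibles of degree 4 over GF(2): u⁴ + u + 1, u⁴ + u³ + 1, u⁴ + u³ + u² + u + 1.
None of them divide h (all give nonzero remainder).
No irreducible factor of degree ≤ 4 exists, so h is irreducible over GF(2).

Yes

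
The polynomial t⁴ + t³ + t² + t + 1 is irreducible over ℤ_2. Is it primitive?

No

Write f(t) = t⁴ + t³ + t² + t + 1.
|GF(2^4)^×| = 2^4 − 1 = 15. Prime factorization: 15 = 3·5.
f is primitive ⇔ t has order 15 in GF(2)[t]/(f), i.e. t^(15/q) ≠ 1 for each prime q | 15.
t^(5) mod f = 1
t^(3) mod f = t³.
Since t^(5) = 1, the order of t divides 5 < 15; not primitive.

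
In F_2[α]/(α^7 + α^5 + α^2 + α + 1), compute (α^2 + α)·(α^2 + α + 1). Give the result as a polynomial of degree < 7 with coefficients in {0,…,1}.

Multiply in F_2[α]: (α^2 + α)·(α^2 + α + 1) = α^4 + α.
Reduced: α^4 + α.

α^4 + α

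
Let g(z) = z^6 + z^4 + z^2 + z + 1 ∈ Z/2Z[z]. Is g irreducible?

Yes

Check for roots in Z/2Z: g(0) = 1; g(1) = 1.
No roots, so no linear factors.
Monic irreducibles of degree 2 over GF(2): z^2 + z + 1.
None of them divide g (all give nonzero remainder).
Monic irreducibles of degree 3 over GF(2): z^3 + z + 1, z^3 + z^2 + 1.
None of them divide g (all give nonzero remainder).
No irreducible factor of degree ≤ 3 exists, so g is irreducible over GF(2).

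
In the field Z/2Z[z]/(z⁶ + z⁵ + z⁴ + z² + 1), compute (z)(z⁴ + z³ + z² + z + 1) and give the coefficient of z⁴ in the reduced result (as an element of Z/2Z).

1

Multiply in Z/2Z[z]: (z)·(z⁴ + z³ + z² + z + 1) = z⁵ + z⁴ + z³ + z² + z.
Reduced: z⁵ + z⁴ + z³ + z² + z.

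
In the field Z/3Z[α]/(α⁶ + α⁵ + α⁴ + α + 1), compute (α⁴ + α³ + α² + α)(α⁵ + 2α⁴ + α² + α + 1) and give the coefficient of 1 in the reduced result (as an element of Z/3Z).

1

Multiply in Z/3Z[α]: (α⁴ + α³ + α² + α)·(α⁵ + 2α⁴ + α² + α + 1) = α⁹ + α⁶ + α⁵ + 2α² + α.
Reduce using α⁶ ≡ 2α⁵ + 2α⁴ + 2α + 2 (mod α⁶ + α⁵ + α⁴ + α + 1).
Reduced: 2α⁵ + 2α + 1.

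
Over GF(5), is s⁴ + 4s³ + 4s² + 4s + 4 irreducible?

Write h(s) = s⁴ + 4s³ + 4s² + 4s + 4.
Check for roots in GF(5): h(0) = 4; h(1) = 2; h(2) = 1; h(3) = 1; h(4) = 1.
No roots, so no linear factors.
Degree-2 irreducible divisors: test the 10 monic irreducibles of degree 2 over GF(5).
None of them divide h (all give nonzero remainder).
No irreducible factor of degree ≤ 2 exists, so h is irreducible over GF(5).

Yes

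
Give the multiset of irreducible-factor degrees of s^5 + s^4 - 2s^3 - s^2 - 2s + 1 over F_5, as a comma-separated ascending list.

Write g(s) = s^5 + s^4 - 2s^3 - s^2 - 2s + 1.
Roots in F_5: g(0) = 1; g(1) = 3; g(2) = 0 → root; g(3) = 1; g(4) = 4.
Linear factors from roots: (s - 2).
Complete factorization: g(s) = (s - 2)·(s^2 - s + 1)·(s^2 - s + 2).
Factor degrees with multiplicity: 1 + 2 + 2 = 5.

1, 2, 2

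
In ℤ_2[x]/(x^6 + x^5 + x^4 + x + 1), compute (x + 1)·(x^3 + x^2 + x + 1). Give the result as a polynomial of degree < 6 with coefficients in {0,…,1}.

x^4 + 1

Multiply in ℤ_2[x]: (x + 1)·(x^3 + x^2 + x + 1) = x^4 + 1.
Reduced: x^4 + 1.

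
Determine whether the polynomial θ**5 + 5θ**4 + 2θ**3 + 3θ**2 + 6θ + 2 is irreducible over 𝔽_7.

No

Write f(θ) = θ**5 + 5θ**4 + 2θ**3 + 3θ**2 + 6θ + 2.
Check for roots in 𝔽_7: f(0) = 2; f(1) = 5; f(2) = 0 → root; f(3) = 0 → root; f(4) = 0 → root; f(5) = 6; f(6) = 1.
f(2) = 0, so (θ − 2) divides f(θ); f is reducible.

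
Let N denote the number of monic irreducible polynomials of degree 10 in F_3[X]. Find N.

5880

By the necklace-counting formula, N_3(10) = (1/10) Σ_{d|10} μ(10/d)·3^d.
Divisors of 10: 1, 2, 5, 10; μ(10/d) for each: 1, -1, -1, 1.
Σ = 3^1 − 3^2 − 3^5 + 3^10 = 58800.
N = 58800/10 = 5880.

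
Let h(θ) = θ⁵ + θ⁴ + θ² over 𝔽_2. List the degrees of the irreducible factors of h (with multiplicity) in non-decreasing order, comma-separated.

Roots in 𝔽_2: h(0) = 0 → root; h(1) = 1.
Linear factors from roots: (θ).
Complete factorization: h(θ) = (θ)^2·(θ³ + θ² + 1).
Factor degrees with multiplicity: 1 + 1 + 3 = 5.

1, 1, 3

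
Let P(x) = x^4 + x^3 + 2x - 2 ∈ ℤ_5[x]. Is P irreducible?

Check for roots in ℤ_5: P(0) = 3; P(1) = 2; P(2) = 1; P(3) = 2; P(4) = 1.
No roots, so no linear factors.
Degree-2 irreducible divisors: test the 10 monic irreducibles of degree 2 over GF(5).
None of them divide P (all give nonzero remainder).
No irreducible factor of degree ≤ 2 exists, so P is irreducible over GF(5).

Yes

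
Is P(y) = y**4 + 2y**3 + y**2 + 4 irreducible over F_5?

No

Check for roots in F_5: P(0) = 4; P(1) = 3; P(2) = 0 → root; P(3) = 3; P(4) = 4.
P(2) = 0, so (y − 2) divides P(y); P is reducible.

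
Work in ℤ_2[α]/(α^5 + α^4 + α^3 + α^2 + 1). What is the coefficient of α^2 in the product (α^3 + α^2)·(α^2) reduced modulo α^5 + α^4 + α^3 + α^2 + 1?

Multiply in ℤ_2[α]: (α^3 + α^2)·(α^2) = α^5 + α^4.
Reduce using α^5 ≡ α^4 + α^3 + α^2 + 1 (mod α^5 + α^4 + α^3 + α^2 + 1).
Reduced: α^3 + α^2 + 1.

1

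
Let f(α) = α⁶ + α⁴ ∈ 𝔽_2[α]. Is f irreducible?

Check for roots in 𝔽_2: f(0) = 0 → root; f(1) = 0 → root.
f(0) = 0, so (α) divides f(α); f is reducible.

No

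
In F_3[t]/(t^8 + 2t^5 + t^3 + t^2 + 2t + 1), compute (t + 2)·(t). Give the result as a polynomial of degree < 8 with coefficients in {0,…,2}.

t^2 + 2t

Multiply in F_3[t]: (t + 2)·(t) = t^2 + 2t.
Reduced: t^2 + 2t.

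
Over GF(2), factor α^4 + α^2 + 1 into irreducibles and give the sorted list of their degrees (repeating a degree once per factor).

Write g(α) = α^4 + α^2 + 1.
Roots in GF(2): g(0) = 1; g(1) = 1.
Complete factorization: g(α) = (α^2 + α + 1)^2.
Factor degrees with multiplicity: 2 + 2 = 4.

2, 2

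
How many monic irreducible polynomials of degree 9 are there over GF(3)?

2184

By the necklace-counting formula, N_3(9) = (1/9) Σ_{d|9} μ(9/d)·3^d.
Divisors of 9: 1, 3, 9; μ(9/d) for each: 0, -1, 1.
Σ = − 3^3 + 3^9 = 19656.
N = 19656/9 = 2184.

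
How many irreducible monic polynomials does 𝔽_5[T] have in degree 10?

976248

The number of monic irreducibles of degree 10 over GF(5) is (1/10)·Σ_{d∣10} μ(10/d) 5^d.
Divisors of 10: 1, 2, 5, 10; μ(10/d) for each: 1, -1, -1, 1.
Σ = 5^1 − 5^2 − 5^5 + 5^10 = 9762480.
N = 9762480/10 = 976248.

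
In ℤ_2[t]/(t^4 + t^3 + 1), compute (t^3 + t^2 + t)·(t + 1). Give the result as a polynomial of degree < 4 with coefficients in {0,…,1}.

t^3 + t + 1

Multiply in ℤ_2[t]: (t^3 + t^2 + t)·(t + 1) = t^4 + t.
Reduce using t^4 ≡ t^3 + 1 (mod t^4 + t^3 + 1).
Reduced: t^3 + t + 1.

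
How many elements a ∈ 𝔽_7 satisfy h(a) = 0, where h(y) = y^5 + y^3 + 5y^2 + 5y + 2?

4

Evaluate at each of the 7 elements of 𝔽_7:
h(0) = 2; h(1) = 0 → root; h(2) = 2; h(3) = 3; h(4) = 0 → root; h(5) = 0 → root; h(6) = 0 → root.
Roots: {1, 4, 5, 6}.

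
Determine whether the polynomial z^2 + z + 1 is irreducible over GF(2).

Yes

Write m(z) = z^2 + z + 1.
Check for roots in GF(2): m(0) = 1; m(1) = 1.
No roots. A degree-2 polynomial over a field with no linear factor is irreducible.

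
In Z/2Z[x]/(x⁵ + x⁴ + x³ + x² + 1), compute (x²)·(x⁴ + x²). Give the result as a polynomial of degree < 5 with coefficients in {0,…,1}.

x^4 + x^2 + x + 1

Multiply in Z/2Z[x]: (x²)·(x⁴ + x²) = x⁶ + x⁴.
Reduce using x⁵ ≡ x⁴ + x³ + x² + 1 (mod x⁵ + x⁴ + x³ + x² + 1).
Reduced: x⁴ + x² + x + 1.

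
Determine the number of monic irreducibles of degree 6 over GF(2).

9

Gauss's count: N_{2}(6) = (1/6) Σ_{d|6} μ(6/d)·2^d.
Divisors of 6: 1, 2, 3, 6; μ(6/d) for each: 1, -1, -1, 1.
Σ = 2^1 − 2^2 − 2^3 + 2^6 = 54.
N = 54/6 = 9.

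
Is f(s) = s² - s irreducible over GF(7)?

Check for roots in GF(7): f(0) = 0 → root; f(1) = 0 → root; f(2) = 2; f(3) = 6; f(4) = 5; f(5) = 6; f(6) = 2.
f(0) = 0, so (s) divides f(s); f is reducible.

No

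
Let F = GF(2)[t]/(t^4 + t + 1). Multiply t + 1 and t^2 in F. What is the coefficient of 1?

0

Multiply in GF(2)[t]: (t + 1)·(t^2) = t^3 + t^2.
Reduced: t^3 + t^2.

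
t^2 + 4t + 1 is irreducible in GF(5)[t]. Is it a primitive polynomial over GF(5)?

No

Write f(t) = t^2 + 4t + 1.
|GF(5^2)^×| = 5^2 − 1 = 24. Prime factorization: 24 = 2^3·3.
f is primitive ⇔ t has order 24 in GF(5)[t]/(f), i.e. t^(24/q) ≠ 1 for each prime q | 24.
t^(12) mod f = 1
t^(8) mod f = t + 4.
Since t^(12) = 1, the order of t divides 12 < 24; not primitive.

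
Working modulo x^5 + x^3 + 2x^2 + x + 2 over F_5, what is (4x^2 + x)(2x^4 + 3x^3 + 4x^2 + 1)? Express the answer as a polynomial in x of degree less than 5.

x^4 + 4x^3 + 3x^2 + x + 2

Multiply in F_5[x]: (4x^2 + x)·(2x^4 + 3x^3 + 4x^2 + 1) = 3x^6 + 4x^5 + 4x^4 + 4x^3 + 4x^2 + x.
Reduce using x^5 ≡ 4x^3 + 3x^2 + 4x + 3 (mod x^5 + x^3 + 2x^2 + x + 2).
Reduced: x^4 + 4x^3 + 3x^2 + x + 2.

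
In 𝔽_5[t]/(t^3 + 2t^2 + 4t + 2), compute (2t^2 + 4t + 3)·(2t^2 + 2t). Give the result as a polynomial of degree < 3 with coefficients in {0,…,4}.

2t + 2

Multiply in 𝔽_5[t]: (2t^2 + 4t + 3)·(2t^2 + 2t) = 4t^4 + 2t^3 + 4t^2 + t.
Reduce using t^3 ≡ 3t^2 + t + 3 (mod t^3 + 2t^2 + 4t + 2).
Reduced: 2t + 2.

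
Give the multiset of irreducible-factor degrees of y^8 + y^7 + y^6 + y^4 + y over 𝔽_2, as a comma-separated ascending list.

Write f(y) = y^8 + y^7 + y^6 + y^4 + y.
Roots in 𝔽_2: f(0) = 0 → root; f(1) = 1.
Linear factors from roots: (y).
Complete factorization: f(y) = (y)·(y^2 + y + 1)^2·(y^3 + y^2 + 1).
Factor degrees with multiplicity: 1 + 2 + 2 + 3 = 8.

1, 2, 2, 3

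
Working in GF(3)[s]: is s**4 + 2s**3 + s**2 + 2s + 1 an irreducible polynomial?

Write g(s) = s**4 + 2s**3 + s**2 + 2s + 1.
Check for roots in GF(3): g(0) = 1; g(1) = 1; g(2) = 2.
No roots, so no linear factors.
Monic irreducibles of degree 2 over GF(3): s**2 + 1, s**2 + s + 2, s**2 + 2s + 2.
None of them divide g (all give nonzero remainder).
No irreducible factor of degree ≤ 2 exists, so g is irreducible over GF(3).

Yes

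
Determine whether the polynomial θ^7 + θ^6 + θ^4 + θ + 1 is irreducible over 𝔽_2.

Yes

Write g(θ) = θ^7 + θ^6 + θ^4 + θ + 1.
Check for roots in 𝔽_2: g(0) = 1; g(1) = 1.
No roots, so no linear factors.
Monic irreducibles of degree 2 over GF(2): θ^2 + θ + 1.
None of them divide g (all give nonzero remainder).
Monic irreducibles of degree 3 over GF(2): θ^3 + θ + 1, θ^3 + θ^2 + 1.
None of them divide g (all give nonzero remainder).
No irreducible factor of degree ≤ 3 exists, so g is irreducible over GF(2).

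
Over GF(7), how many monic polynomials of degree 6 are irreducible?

19544

Gauss's count: N_{7}(6) = (1/6) Σ_{d|6} μ(6/d)·7^d.
Divisors of 6: 1, 2, 3, 6; μ(6/d) for each: 1, -1, -1, 1.
Σ = 7^1 − 7^2 − 7^3 + 7^6 = 117264.
N = 117264/6 = 19544.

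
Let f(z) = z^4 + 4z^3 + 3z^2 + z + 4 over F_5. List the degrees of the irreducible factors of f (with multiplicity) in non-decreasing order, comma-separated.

4

Roots in F_5: f(0) = 4; f(1) = 3; f(2) = 1; f(3) = 3; f(4) = 3.
Complete factorization: f(z) = (z^4 + 4z^3 + 3z^2 + z + 4).
Factor degrees with multiplicity: 4 = 4.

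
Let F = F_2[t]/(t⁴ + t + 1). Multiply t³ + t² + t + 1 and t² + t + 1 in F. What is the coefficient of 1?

1

Multiply in F_2[t]: (t³ + t² + t + 1)·(t² + t + 1) = t⁵ + t³ + t² + 1.
Reduce using t⁴ ≡ t + 1 (mod t⁴ + t + 1).
Reduced: t³ + t + 1.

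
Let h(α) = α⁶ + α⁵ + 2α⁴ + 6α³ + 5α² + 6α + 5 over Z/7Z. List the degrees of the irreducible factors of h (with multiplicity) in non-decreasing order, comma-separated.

Linear factors from roots: (α + 3), (α + 1).
Complete factorization: h(α) = (α + 1)·(α + 3)·(α² + 5α + 3)·(α² + 6α + 6).
Factor degrees with multiplicity: 1 + 1 + 2 + 2 = 6.

1, 1, 2, 2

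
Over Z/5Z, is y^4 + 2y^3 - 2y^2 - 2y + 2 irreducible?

Write h(y) = y^4 + 2y^3 - 2y^2 - 2y + 2.
Check for roots in Z/5Z: h(0) = 2; h(1) = 1; h(2) = 2; h(3) = 3; h(4) = 1.
No roots, so no linear factors.
Degree-2 irreducible divisors: test the 10 monic irreducibles of degree 2 over GF(5).
None of them divide h (all give nonzero remainder).
No irreducible factor of degree ≤ 2 exists, so h is irreducible over GF(5).

Yes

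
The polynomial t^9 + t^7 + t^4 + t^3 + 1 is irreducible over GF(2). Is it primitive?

No

Write f(t) = t^9 + t^7 + t^4 + t^3 + 1.
|GF(2^9)^×| = 2^9 − 1 = 511. Prime factorization: 511 = 7·73.
f is primitive ⇔ t has order 511 in GF(2)[t]/(f), i.e. t^(511/q) ≠ 1 for each prime q | 511.
t^(73) mod f = 1
t^(7) mod f = t^7.
Since t^(73) = 1, the order of t divides 73 < 511; not primitive.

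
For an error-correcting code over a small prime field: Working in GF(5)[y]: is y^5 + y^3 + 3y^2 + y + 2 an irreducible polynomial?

Yes

Write h(y) = y^5 + y^3 + 3y^2 + y + 2.
Check for roots in GF(5): h(0) = 2; h(1) = 3; h(2) = 1; h(3) = 2; h(4) = 2.
No roots, so no linear factors.
Degree-2 irreducible divisors: test the 10 monic irreducibles of degree 2 over GF(5).
None of them divide h (all give nonzero remainder).
No irreducible factor of degree ≤ 2 exists, so h is irreducible over GF(5).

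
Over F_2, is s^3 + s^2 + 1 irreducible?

Write f(s) = s^3 + s^2 + 1.
Check for roots in F_2: f(0) = 1; f(1) = 1.
No roots. A degree-3 polynomial over a field with no linear factor is irreducible.

Yes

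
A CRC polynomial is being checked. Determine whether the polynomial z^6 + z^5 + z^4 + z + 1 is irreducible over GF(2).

Yes

Write g(z) = z^6 + z^5 + z^4 + z + 1.
Check for roots in GF(2): g(0) = 1; g(1) = 1.
No roots, so no linear factors.
Monic irreducibles of degree 2 over GF(2): z^2 + z + 1.
None of them divide g (all give nonzero remainder).
Monic irreducibles of degree 3 over GF(2): z^3 + z + 1, z^3 + z^2 + 1.
None of them divide g (all give nonzero remainder).
No irreducible factor of degree ≤ 3 exists, so g is irreducible over GF(2).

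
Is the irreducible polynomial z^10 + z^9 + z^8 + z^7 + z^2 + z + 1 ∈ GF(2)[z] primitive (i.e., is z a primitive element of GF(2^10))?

Write f(z) = z^10 + z^9 + z^8 + z^7 + z^2 + z + 1.
|GF(2^10)^×| = 2^10 − 1 = 1023. Prime factorization: 1023 = 3·11·31.
f is primitive ⇔ z has order 1023 in GF(2)[z]/(f), i.e. z^(1023/q) ≠ 1 for each prime q | 1023.
z^(341) mod f = 1
z^(93) mod f = z^8 + 1.
z^(33) mod f = z^9 + z^7 + 1.
Since z^(341) = 1, the order of z divides 341 < 1023; not primitive.

No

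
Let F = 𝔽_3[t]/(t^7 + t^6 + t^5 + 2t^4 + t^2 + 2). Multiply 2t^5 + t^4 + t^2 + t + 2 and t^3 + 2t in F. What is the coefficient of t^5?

0

Multiply in 𝔽_3[t]: (2t^5 + t^4 + t^2 + t + 2)·(t^3 + 2t) = 2t^8 + t^7 + t^6 + t^4 + t^3 + 2t^2 + t.
Reduce using t^7 ≡ 2t^6 + 2t^5 + t^4 + 2t^2 + 1 (mod t^7 + t^6 + t^5 + 2t^4 + t^2 + 2).
Reduced: 2t^3 + 2.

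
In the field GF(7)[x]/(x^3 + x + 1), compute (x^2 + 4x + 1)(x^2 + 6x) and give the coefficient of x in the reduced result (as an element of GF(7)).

Multiply in GF(7)[x]: (x^2 + 4x + 1)·(x^2 + 6x) = x^4 + 3x^3 + 4x^2 + 6x.
Reduce using x^3 ≡ 6x + 6 (mod x^3 + x + 1).
Reduced: 3x^2 + 2x + 4.

2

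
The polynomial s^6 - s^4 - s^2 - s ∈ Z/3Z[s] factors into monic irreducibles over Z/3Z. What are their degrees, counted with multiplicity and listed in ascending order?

Write h(s) = s^6 - s^4 - s^2 - s.
Roots in Z/3Z: h(0) = 0 → root; h(1) = 1; h(2) = 0 → root.
Linear factors from roots: (s), (s + 1).
Complete factorization: h(s) = (s)·(s + 1)·(s^4 - s^3 - 1).
Factor degrees with multiplicity: 1 + 1 + 4 = 6.

1, 1, 4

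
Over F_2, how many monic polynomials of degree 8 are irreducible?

x^(2^8) − x is the product of all monic irreducibles of degree dividing 8; Möbius inversion gives N = (1/8) Σ μ(8/d)·2^d.
Divisors of 8: 1, 2, 4, 8; μ(8/d) for each: 0, 0, -1, 1.
Σ = − 2^4 + 2^8 = 240.
N = 240/8 = 30.

30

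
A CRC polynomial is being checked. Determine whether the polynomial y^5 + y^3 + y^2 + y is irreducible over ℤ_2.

Write m(y) = y^5 + y^3 + y^2 + y.
Check for roots in ℤ_2: m(0) = 0 → root; m(1) = 0 → root.
m(0) = 0, so (y) divides m(y); m is reducible.

No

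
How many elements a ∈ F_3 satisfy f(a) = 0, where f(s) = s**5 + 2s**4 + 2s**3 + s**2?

3

Evaluate at each of the 3 elements of F_3:
f(0) = 0 → root; f(1) = 0 → root; f(2) = 0 → root.
Roots: {0, 1, 2}.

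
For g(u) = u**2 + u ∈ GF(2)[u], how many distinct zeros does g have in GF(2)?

2

Evaluate at each of the 2 elements of GF(2):
g(0) = 0 → root; g(1) = 0 → root.
Roots: {0, 1}.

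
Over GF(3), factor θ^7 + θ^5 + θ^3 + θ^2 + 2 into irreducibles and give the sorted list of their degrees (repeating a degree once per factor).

Write f(θ) = θ^7 + θ^5 + θ^3 + θ^2 + 2.
Roots in GF(3): f(0) = 2; f(1) = 0 → root; f(2) = 0 → root.
Linear factors from roots: (θ + 2), (θ + 1).
Complete factorization: f(θ) = (θ + 1)·(θ + 2)·(θ^2 + 2θ + 2)·(θ^3 + θ^2 + θ + 2).
Factor degrees with multiplicity: 1 + 1 + 2 + 3 = 7.

1, 1, 2, 3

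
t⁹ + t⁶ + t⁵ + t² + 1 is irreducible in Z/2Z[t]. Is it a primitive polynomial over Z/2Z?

No

Write f(t) = t⁹ + t⁶ + t⁵ + t² + 1.
|GF(2^9)^×| = 2^9 − 1 = 511. Prime factorization: 511 = 7·73.
f is primitive ⇔ t has order 511 in GF(2)[t]/(f), i.e. t^(511/q) ≠ 1 for each prime q | 511.
t^(73) mod f = 1
t^(7) mod f = t⁷.
Since t^(73) = 1, the order of t divides 73 < 511; not primitive.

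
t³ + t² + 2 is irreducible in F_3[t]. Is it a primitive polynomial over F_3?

Write f(t) = t³ + t² + 2.
|GF(3^3)^×| = 3^3 − 1 = 26. Prime factorization: 26 = 2·13.
f is primitive ⇔ t has order 26 in GF(3)[t]/(f), i.e. t^(26/q) ≠ 1 for each prime q | 26.
t^(13) mod f = 1
t^(2) mod f = t².
Since t^(13) = 1, the order of t divides 13 < 26; not primitive.

No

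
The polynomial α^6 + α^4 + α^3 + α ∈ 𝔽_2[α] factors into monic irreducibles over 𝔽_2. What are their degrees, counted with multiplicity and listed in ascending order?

Write h(α) = α^6 + α^4 + α^3 + α.
Roots in 𝔽_2: h(0) = 0 → root; h(1) = 0 → root.
Linear factors from roots: (α), (α + 1).
Complete factorization: h(α) = (α)·(α + 1)^3·(α^2 + α + 1).
Factor degrees with multiplicity: 1 + 1 + 1 + 1 + 2 = 6.

1, 1, 1, 1, 2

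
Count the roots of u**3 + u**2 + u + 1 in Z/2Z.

Write g(u) = u**3 + u**2 + u + 1.
Evaluate at each of the 2 elements of Z/2Z:
g(0) = 1; g(1) = 0 → root.
Roots: {1}.

1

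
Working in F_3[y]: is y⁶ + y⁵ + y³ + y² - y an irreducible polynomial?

No

Write f(y) = y⁶ + y⁵ + y³ + y² - y.
Check for roots in F_3: f(0) = 0 → root; f(1) = 0 → root; f(2) = 1.
f(0) = 0, so (y) divides f(y); f is reducible.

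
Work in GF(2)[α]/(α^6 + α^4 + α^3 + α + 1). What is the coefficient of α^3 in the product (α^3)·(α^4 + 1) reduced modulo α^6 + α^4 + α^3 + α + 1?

1

Multiply in GF(2)[α]: (α^3)·(α^4 + 1) = α^7 + α^3.
Reduce using α^6 ≡ α^4 + α^3 + α + 1 (mod α^6 + α^4 + α^3 + α + 1).
Reduced: α^5 + α^4 + α^3 + α^2 + α.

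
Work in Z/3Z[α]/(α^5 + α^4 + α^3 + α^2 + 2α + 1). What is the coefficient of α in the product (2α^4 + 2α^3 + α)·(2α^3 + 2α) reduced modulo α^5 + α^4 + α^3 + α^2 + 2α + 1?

Multiply in Z/3Z[α]: (2α^4 + 2α^3 + α)·(2α^3 + 2α) = α^7 + α^6 + α^5 + 2α^2.
Reduce using α^5 ≡ 2α^4 + 2α^3 + 2α^2 + α + 2 (mod α^5 + α^4 + α^3 + α^2 + 2α + 1).
Reduced: 2α^4 + α^3 + α^2.

0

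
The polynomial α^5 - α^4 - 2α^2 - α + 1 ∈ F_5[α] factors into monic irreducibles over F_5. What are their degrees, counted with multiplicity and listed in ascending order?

Write g(α) = α^5 - α^4 - 2α^2 - α + 1.
Roots in F_5: g(0) = 1; g(1) = 3; g(2) = 2; g(3) = 2; g(4) = 3.
Complete factorization: g(α) = (α^5 - α^4 - 2α^2 - α + 1).
Factor degrees with multiplicity: 5 = 5.

5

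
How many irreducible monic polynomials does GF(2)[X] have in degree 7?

18

By the necklace-counting formula, N_2(7) = (1/7) Σ_{d|7} μ(7/d)·2^d.
Divisors of 7: 1, 7; μ(7/d) for each: -1, 1.
Σ = − 2^1 + 2^7 = 126.
N = 126/7 = 18.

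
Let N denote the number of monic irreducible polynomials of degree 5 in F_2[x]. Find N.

6

By the necklace-counting formula, N_2(5) = (1/5) Σ_{d|5} μ(5/d)·2^d.
Divisors of 5: 1, 5; μ(5/d) for each: -1, 1.
Σ = − 2^1 + 2^5 = 30.
N = 30/5 = 6.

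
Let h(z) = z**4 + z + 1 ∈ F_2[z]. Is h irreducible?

Check for roots in F_2: h(0) = 1; h(1) = 1.
No roots, so no linear factors.
Monic irreducibles of degree 2 over GF(2): z**2 + z + 1.
None of them divide h (all give nonzero remainder).
No irreducible factor of degree ≤ 2 exists, so h is irreducible over GF(2).

Yes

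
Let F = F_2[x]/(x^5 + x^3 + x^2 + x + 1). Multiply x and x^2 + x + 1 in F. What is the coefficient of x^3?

Multiply in F_2[x]: (x)·(x^2 + x + 1) = x^3 + x^2 + x.
Reduced: x^3 + x^2 + x.

1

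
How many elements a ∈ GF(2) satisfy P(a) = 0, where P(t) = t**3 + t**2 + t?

1

Evaluate at each of the 2 elements of GF(2):
P(0) = 0 → root; P(1) = 1.
Roots: {0}.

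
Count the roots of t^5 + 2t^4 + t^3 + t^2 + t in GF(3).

3

Write P(t) = t^5 + 2t^4 + t^3 + t^2 + t.
Evaluate at each of the 3 elements of GF(3):
P(0) = 0 → root; P(1) = 0 → root; P(2) = 0 → root.
Roots: {0, 1, 2}.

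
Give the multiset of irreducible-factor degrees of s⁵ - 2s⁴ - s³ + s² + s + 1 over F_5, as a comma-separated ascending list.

Write g(s) = s⁵ - 2s⁴ - s³ + s² + s + 1.
Roots in F_5: g(0) = 1; g(1) = 1; g(2) = 4; g(3) = 2; g(4) = 4.
Complete factorization: g(s) = (s⁵ - 2s⁴ - s³ + s² + s + 1).
Factor degrees with multiplicity: 5 = 5.

5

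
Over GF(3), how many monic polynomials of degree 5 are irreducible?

48

Gauss's count: N_{3}(5) = (1/5) Σ_{d|5} μ(5/d)·3^d.
Divisors of 5: 1, 5; μ(5/d) for each: -1, 1.
Σ = − 3^1 + 3^5 = 240.
N = 240/5 = 48.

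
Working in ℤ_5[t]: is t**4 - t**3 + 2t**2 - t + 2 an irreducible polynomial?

Write g(t) = t**4 - t**3 + 2t**2 - t + 2.
Check for roots in ℤ_5: g(0) = 2; g(1) = 3; g(2) = 1; g(3) = 1; g(4) = 2.
No roots, so no linear factors.
Degree-2 irreducible divisors: test the 10 monic irreducibles of degree 2 over GF(5).
None of them divide g (all give nonzero remainder).
No irreducible factor of degree ≤ 2 exists, so g is irreducible over GF(5).

Yes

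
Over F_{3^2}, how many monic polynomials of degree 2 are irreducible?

36

The number of monic irreducibles of degree 2 over GF(9) is (1/2)·Σ_{d∣2} μ(2/d) 9^d.
Divisors of 2: 1, 2; μ(2/d) for each: -1, 1.
Σ = − 9^1 + 9^2 = 72.
N = 72/2 = 36.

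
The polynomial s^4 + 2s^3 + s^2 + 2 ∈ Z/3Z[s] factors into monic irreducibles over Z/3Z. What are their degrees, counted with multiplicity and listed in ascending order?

Write f(s) = s^4 + 2s^3 + s^2 + 2.
Roots in Z/3Z: f(0) = 2; f(1) = 0 → root; f(2) = 2.
Linear factors from roots: (s + 2).
Complete factorization: f(s) = (s + 2)^2·(s^2 + s + 2).
Factor degrees with multiplicity: 1 + 1 + 2 = 4.

1, 1, 2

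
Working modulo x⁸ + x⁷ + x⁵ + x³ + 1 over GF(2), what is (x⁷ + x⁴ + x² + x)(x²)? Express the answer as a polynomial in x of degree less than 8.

Multiply in GF(2)[x]: (x⁷ + x⁴ + x² + x)·(x²) = x⁹ + x⁶ + x⁴ + x³.
Reduce using x⁸ ≡ x⁷ + x⁵ + x³ + 1 (mod x⁸ + x⁷ + x⁵ + x³ + 1).
Reduced: x⁷ + x⁵ + x + 1.

x^7 + x^5 + x + 1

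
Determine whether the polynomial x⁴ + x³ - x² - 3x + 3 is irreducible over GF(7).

Yes

Write f(x) = x⁴ + x³ - x² - 3x + 3.
Check for roots in GF(7): f(0) = 3; f(1) = 1; f(2) = 3; f(3) = 2; f(4) = 1; f(5) = 6; f(6) = 5.
No roots, so no linear factors.
Degree-2 irreducible divisors: test the 21 monic irreducibles of degree 2 over GF(7).
None of them divide f (all give nonzero remainder).
No irreducible factor of degree ≤ 2 exists, so f is irreducible over GF(7).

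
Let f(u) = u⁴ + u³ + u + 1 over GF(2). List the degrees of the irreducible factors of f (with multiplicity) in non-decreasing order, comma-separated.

Roots in GF(2): f(0) = 1; f(1) = 0 → root.
Linear factors from roots: (u + 1).
Complete factorization: f(u) = (u + 1)^2·(u² + u + 1).
Factor degrees with multiplicity: 1 + 1 + 2 = 4.

1, 1, 2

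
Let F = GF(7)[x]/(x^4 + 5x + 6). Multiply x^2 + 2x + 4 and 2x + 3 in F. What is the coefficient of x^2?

Multiply in GF(7)[x]: (x^2 + 2x + 4)·(2x + 3) = 2x^3 + 5.
Reduced: 2x^3 + 5.

0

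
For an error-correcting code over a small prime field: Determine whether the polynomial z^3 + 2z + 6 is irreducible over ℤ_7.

Yes

Write P(z) = z^3 + 2z + 6.
Check for roots in ℤ_7: P(0) = 6; P(1) = 2; P(2) = 4; P(3) = 4; P(4) = 1; P(5) = 1; P(6) = 3.
No roots. A degree-3 polynomial over a field with no linear factor is irreducible.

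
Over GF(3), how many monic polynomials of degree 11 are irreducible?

16104

By the necklace-counting formula, N_3(11) = (1/11) Σ_{d|11} μ(11/d)·3^d.
Divisors of 11: 1, 11; μ(11/d) for each: -1, 1.
Σ = − 3^1 + 3^11 = 177144.
N = 177144/11 = 16104.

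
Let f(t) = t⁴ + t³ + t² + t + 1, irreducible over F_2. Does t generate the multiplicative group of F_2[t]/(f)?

|GF(2^4)^×| = 2^4 − 1 = 15. Prime factorization: 15 = 3·5.
f is primitive ⇔ t has order 15 in GF(2)[t]/(f), i.e. t^(15/q) ≠ 1 for each prime q | 15.
t^(5) mod f = 1
t^(3) mod f = t³.
Since t^(5) = 1, the order of t divides 5 < 15; not primitive.

No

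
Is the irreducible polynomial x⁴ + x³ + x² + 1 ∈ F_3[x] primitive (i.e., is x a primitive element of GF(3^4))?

No

Write f(x) = x⁴ + x³ + x² + 1.
|GF(3^4)^×| = 3^4 − 1 = 80. Prime factorization: 80 = 2^4·5.
f is primitive ⇔ x has order 80 in GF(3)[x]/(f), i.e. x^(80/q) ≠ 1 for each prime q | 80.
x^(40) mod f = 1
x^(16) mod f = 2x³ + x² + x.
Since x^(40) = 1, the order of x divides 40 < 80; not primitive.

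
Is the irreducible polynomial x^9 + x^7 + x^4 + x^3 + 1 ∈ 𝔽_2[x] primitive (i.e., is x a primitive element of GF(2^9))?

Write f(x) = x^9 + x^7 + x^4 + x^3 + 1.
|GF(2^9)^×| = 2^9 − 1 = 511. Prime factorization: 511 = 7·73.
f is primitive ⇔ x has order 511 in GF(2)[x]/(f), i.e. x^(511/q) ≠ 1 for each prime q | 511.
x^(73) mod f = 1
x^(7) mod f = x^7.
Since x^(73) = 1, the order of x divides 73 < 511; not primitive.

No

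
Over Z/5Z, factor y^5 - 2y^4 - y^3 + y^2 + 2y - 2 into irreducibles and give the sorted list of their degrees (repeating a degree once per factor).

Write g(y) = y^5 - 2y^4 - y^3 + y^2 + 2y - 2.
Roots in Z/5Z: g(0) = 3; g(1) = 4; g(2) = 3; g(3) = 2; g(4) = 0 → root.
Linear factors from roots: (y + 1).
Complete factorization: g(y) = (y + 1)^2·(y^3 + y^2 + y - 2).
Factor degrees with multiplicity: 1 + 1 + 3 = 5.

1, 1, 3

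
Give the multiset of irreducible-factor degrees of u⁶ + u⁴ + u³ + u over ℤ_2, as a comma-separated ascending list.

Write h(u) = u⁶ + u⁴ + u³ + u.
Roots in ℤ_2: h(0) = 0 → root; h(1) = 0 → root.
Linear factors from roots: (u), (u + 1).
Complete factorization: h(u) = (u)·(u + 1)^3·(u² + u + 1).
Factor degrees with multiplicity: 1 + 1 + 1 + 1 + 2 = 6.

1, 1, 1, 1, 2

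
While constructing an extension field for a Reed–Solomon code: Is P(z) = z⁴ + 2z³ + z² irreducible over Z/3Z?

No

Check for roots in Z/3Z: P(0) = 0 → root; P(1) = 1; P(2) = 0 → root.
P(0) = 0, so (z) divides P(z); P is reducible.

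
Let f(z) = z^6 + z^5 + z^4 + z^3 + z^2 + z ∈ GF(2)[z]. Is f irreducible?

Check for roots in GF(2): f(0) = 0 → root; f(1) = 0 → root.
f(0) = 0, so (z) divides f(z); f is reducible.

No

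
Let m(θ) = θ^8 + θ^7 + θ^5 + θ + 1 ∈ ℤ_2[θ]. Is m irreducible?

Check for roots in ℤ_2: m(0) = 1; m(1) = 1.
No roots, so no linear factors.
Monic irreducibles of degree 2 over GF(2): θ^2 + θ + 1.
None of them divide m (all give nonzero remainder).
Monic irreducibles of degree 3 over GF(2): θ^3 + θ + 1, θ^3 + θ^2 + 1.
None of them divide m (all give nonzero remainder).
Monic irreducibles of degree 4 over GF(2): θ^4 + θ + 1, θ^4 + θ^3 + 1, θ^4 + θ^3 + θ^2 + θ + 1.
None of them divide m (all give nonzero remainder).
No irreducible factor of degree ≤ 4 exists, so m is irreducible over GF(2).

Yes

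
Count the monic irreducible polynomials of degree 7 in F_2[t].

18

By the necklace-counting formula, N_2(7) = (1/7) Σ_{d|7} μ(7/d)·2^d.
Divisors of 7: 1, 7; μ(7/d) for each: -1, 1.
Σ = − 2^1 + 2^7 = 126.
N = 126/7 = 18.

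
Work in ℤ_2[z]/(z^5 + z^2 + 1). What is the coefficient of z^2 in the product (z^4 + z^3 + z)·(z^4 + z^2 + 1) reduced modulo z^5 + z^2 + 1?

0

Multiply in ℤ_2[z]: (z^4 + z^3 + z)·(z^4 + z^2 + 1) = z^8 + z^7 + z^6 + z^4 + z.
Reduce using z^5 ≡ z^2 + 1 (mod z^5 + z^2 + 1).
Reduced: 1.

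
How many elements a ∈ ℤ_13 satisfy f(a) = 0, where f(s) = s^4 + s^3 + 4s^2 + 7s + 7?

Evaluate at each of the 13 elements of ℤ_13:
f(0) = 7; f(1) = 7; f(2) = 9; f(3) = 3; f(4) = 3; f(5) = 8; f(6) = 2; f(7) = 6; f(8) = 0 → root; f(9) = 1; f(10) = 11; f(11) = 4; f(12) = 4.
Roots: {8}.

1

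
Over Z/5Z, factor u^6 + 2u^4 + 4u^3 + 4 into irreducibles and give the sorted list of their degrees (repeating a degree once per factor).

Write h(u) = u^6 + 2u^4 + 4u^3 + 4.
Roots in Z/5Z: h(0) = 4; h(1) = 1; h(2) = 2; h(3) = 3; h(4) = 3.
Complete factorization: h(u) = (u^6 + 2u^4 + 4u^3 + 4).
Factor degrees with multiplicity: 6 = 6.

6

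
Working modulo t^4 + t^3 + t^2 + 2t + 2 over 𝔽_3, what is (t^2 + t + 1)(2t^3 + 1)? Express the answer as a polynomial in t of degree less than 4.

1

Multiply in 𝔽_3[t]: (t^2 + t + 1)·(2t^3 + 1) = 2t^5 + 2t^4 + 2t^3 + t^2 + t + 1.
Reduce using t^4 ≡ 2t^3 + 2t^2 + t + 1 (mod t^4 + t^3 + t^2 + 2t + 2).
Reduced: 1.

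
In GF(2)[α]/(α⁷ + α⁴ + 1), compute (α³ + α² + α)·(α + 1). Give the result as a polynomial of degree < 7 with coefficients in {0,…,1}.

Multiply in GF(2)[α]: (α³ + α² + α)·(α + 1) = α⁴ + α.
Reduced: α⁴ + α.

α^4 + α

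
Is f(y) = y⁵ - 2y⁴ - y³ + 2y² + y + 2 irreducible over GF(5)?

Check for roots in GF(5): f(0) = 2; f(1) = 3; f(2) = 4; f(3) = 2; f(4) = 1.
No roots, so no linear factors.
Degree-2 irreducible divisors: test the 10 monic irreducibles of degree 2 over GF(5).
None of them divide f (all give nonzero remainder).
No irreducible factor of degree ≤ 2 exists, so f is irreducible over GF(5).

Yes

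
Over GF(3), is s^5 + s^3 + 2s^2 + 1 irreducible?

Yes

Write g(s) = s^5 + s^3 + 2s^2 + 1.
Check for roots in GF(3): g(0) = 1; g(1) = 2; g(2) = 1.
No roots, so no linear factors.
Monic irreducibles of degree 2 over GF(3): s^2 + 1, s^2 + s + 2, s^2 + 2s + 2.
None of them divide g (all give nonzero remainder).
No irreducible factor of degree ≤ 2 exists, so g is irreducible over GF(3).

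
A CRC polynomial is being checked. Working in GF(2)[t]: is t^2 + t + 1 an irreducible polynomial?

Yes

Write h(t) = t^2 + t + 1.
Check for roots in GF(2): h(0) = 1; h(1) = 1.
No roots. A degree-2 polynomial over a field with no linear factor is irreducible.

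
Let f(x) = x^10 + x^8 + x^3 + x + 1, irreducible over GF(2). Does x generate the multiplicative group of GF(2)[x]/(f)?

|GF(2^10)^×| = 2^10 − 1 = 1023. Prime factorization: 1023 = 3·11·31.
f is primitive ⇔ x has order 1023 in GF(2)[x]/(f), i.e. x^(1023/q) ≠ 1 for each prime q | 1023.
x^(341) mod f = x^7 + x^4 + x + 1.
x^(93) mod f = 1
x^(33) mod f = x^9 + x^6 + x^3.
Since x^(93) = 1, the order of x divides 93 < 1023; not primitive.

No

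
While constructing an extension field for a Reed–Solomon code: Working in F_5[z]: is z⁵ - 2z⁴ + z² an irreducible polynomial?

Write f(z) = z⁵ - 2z⁴ + z².
Check for roots in F_5: f(0) = 0 → root; f(1) = 0 → root; f(2) = 4; f(3) = 0 → root; f(4) = 3.
f(0) = 0, so (z) divides f(z); f is reducible.

No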